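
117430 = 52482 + 64948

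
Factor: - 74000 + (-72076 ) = - 2^2*3^1*7^1*37^1*47^1 = - 146076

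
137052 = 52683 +84369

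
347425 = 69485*5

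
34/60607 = 34/60607 = 0.00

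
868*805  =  698740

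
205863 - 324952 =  -119089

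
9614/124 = 77 +33/62 =77.53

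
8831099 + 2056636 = 10887735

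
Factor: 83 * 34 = 2822 = 2^1*17^1*83^1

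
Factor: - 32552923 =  - 13^1*2504071^1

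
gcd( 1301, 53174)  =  1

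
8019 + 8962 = 16981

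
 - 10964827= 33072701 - 44037528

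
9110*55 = 501050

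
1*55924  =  55924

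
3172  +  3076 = 6248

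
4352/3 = 4352/3 = 1450.67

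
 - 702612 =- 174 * 4038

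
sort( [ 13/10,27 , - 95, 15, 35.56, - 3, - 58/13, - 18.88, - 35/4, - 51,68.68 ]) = [ - 95, - 51, - 18.88, - 35/4,  -  58/13, - 3,13/10 , 15,  27,35.56,68.68 ]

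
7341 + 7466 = 14807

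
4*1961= 7844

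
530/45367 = 530/45367 = 0.01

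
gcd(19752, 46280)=8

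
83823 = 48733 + 35090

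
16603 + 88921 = 105524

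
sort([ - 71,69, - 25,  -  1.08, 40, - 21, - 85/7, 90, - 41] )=[  -  71 , - 41, - 25,  -  21, - 85/7, - 1.08,40, 69,90]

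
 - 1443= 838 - 2281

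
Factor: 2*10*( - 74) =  - 1480 = - 2^3*5^1*37^1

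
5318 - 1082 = 4236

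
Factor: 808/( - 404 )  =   - 2^1 =- 2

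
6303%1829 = 816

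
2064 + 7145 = 9209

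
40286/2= 20143= 20143.00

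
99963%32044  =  3831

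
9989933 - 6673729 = 3316204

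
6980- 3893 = 3087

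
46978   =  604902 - 557924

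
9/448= 9/448=0.02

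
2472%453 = 207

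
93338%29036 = 6230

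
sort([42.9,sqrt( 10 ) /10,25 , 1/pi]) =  [ sqrt( 10) /10, 1/pi,25, 42.9] 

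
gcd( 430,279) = 1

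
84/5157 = 28/1719 = 0.02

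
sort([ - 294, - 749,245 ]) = [ - 749, - 294,  245]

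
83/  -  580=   -  83/580 = - 0.14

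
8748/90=97 +1/5 = 97.20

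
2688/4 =672 = 672.00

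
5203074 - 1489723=3713351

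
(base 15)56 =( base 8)121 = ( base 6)213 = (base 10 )81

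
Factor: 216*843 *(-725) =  - 2^3*3^4*5^2*29^1 * 281^1 = -132013800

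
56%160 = 56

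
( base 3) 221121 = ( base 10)691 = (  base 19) 1H7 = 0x2b3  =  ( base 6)3111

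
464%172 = 120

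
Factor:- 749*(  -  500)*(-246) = -92127000 = - 2^3*3^1*5^3*7^1*41^1*107^1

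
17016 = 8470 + 8546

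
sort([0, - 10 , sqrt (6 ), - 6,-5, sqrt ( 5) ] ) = [ - 10, - 6,-5, 0, sqrt(5 ), sqrt(6 ) ] 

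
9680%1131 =632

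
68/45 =1 + 23/45 = 1.51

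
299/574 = 299/574 =0.52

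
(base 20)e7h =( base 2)1011001111101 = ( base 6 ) 42353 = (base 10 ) 5757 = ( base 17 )12fb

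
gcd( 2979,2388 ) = 3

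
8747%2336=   1739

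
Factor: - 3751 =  - 11^2*31^1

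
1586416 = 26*61016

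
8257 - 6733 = 1524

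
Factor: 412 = 2^2*103^1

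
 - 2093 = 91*(-23 ) 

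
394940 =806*490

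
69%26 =17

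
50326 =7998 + 42328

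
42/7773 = 14/2591 = 0.01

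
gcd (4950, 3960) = 990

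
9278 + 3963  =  13241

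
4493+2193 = 6686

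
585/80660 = 117/16132 = 0.01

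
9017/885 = 9017/885 = 10.19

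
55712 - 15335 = 40377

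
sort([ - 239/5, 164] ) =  [ - 239/5, 164] 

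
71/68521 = 71/68521 = 0.00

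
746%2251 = 746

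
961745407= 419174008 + 542571399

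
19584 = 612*32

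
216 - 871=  - 655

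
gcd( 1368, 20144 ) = 8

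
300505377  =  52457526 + 248047851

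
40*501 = 20040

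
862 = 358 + 504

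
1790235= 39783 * 45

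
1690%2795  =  1690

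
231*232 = 53592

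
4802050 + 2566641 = 7368691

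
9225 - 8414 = 811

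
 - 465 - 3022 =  - 3487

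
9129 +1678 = 10807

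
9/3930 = 3/1310 = 0.00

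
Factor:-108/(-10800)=2^(-2 ) * 5^( - 2 ) = 1/100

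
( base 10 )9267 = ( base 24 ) g23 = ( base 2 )10010000110011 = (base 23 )HBL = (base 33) 8gr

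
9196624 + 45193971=54390595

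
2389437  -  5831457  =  -3442020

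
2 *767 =1534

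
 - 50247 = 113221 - 163468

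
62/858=31/429 = 0.07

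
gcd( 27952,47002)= 2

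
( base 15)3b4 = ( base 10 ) 844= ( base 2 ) 1101001100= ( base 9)1137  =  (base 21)1j4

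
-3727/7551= - 3727/7551=   - 0.49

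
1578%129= 30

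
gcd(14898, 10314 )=1146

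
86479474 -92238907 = -5759433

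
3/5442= 1/1814  =  0.00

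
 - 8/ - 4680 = 1/585 = 0.00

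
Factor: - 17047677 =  - 3^1*41^1*  138599^1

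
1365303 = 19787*69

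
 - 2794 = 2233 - 5027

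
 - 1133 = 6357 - 7490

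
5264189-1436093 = 3828096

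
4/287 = 4/287 = 0.01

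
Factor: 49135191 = 3^1*7^2 * 157^1*2129^1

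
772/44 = 193/11 = 17.55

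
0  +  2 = 2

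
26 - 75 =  - 49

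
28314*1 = 28314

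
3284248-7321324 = -4037076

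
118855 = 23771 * 5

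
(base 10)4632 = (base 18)e56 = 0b1001000011000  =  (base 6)33240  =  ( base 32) 4go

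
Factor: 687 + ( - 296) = 17^1*23^1 = 391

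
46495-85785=-39290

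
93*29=2697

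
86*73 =6278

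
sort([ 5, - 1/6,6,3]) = [- 1/6, 3,5,6]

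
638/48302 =319/24151= 0.01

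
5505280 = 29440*187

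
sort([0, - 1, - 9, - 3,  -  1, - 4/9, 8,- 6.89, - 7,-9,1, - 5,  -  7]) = [ - 9, - 9, - 7, - 7, - 6.89,-5, - 3,-1, - 1,-4/9,0, 1, 8]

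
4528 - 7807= -3279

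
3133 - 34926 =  - 31793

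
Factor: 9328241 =13^1*31^1 *79^1*293^1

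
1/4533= 1/4533  =  0.00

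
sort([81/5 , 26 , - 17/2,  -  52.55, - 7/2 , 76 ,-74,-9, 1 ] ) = [ - 74,  -  52.55, - 9, - 17/2 , - 7/2,1, 81/5 , 26,76] 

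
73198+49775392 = 49848590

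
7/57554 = 1/8222 = 0.00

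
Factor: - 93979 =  - 93979^1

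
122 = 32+90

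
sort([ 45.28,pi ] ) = [ pi,45.28]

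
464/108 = 116/27=4.30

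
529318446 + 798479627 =1327798073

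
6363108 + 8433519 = 14796627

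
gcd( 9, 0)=9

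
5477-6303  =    -  826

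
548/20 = 137/5 = 27.40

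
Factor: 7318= 2^1*3659^1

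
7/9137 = 7/9137 = 0.00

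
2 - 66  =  -64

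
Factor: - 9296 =  -  2^4*7^1 *83^1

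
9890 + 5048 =14938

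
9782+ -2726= 7056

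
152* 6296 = 956992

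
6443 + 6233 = 12676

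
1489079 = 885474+603605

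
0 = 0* (  -  6779)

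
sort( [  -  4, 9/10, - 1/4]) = [-4, - 1/4 , 9/10 ]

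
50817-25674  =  25143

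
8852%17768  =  8852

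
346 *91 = 31486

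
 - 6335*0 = 0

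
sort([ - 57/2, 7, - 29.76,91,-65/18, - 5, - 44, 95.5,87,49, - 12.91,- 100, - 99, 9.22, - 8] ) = [ - 100,-99, - 44, - 29.76, - 57/2, - 12.91, - 8, - 5, - 65/18, 7,9.22, 49, 87, 91,  95.5]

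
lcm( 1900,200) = 3800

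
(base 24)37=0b1001111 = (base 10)79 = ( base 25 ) 34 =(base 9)87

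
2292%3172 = 2292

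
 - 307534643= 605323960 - 912858603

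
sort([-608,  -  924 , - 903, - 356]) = [ - 924, - 903,-608 , - 356] 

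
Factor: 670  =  2^1*5^1*67^1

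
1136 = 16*71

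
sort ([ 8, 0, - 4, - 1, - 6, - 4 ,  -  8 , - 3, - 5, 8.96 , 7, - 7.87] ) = [ - 8 , - 7.87, - 6, - 5, - 4, - 4, - 3,  -  1, 0, 7,8, 8.96] 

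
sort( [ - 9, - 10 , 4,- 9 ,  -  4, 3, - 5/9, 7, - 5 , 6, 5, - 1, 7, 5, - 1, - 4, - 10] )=[ - 10 , - 10, - 9,- 9,-5 , - 4,-4 , - 1, - 1, - 5/9, 3, 4,5,  5,6, 7,7 ]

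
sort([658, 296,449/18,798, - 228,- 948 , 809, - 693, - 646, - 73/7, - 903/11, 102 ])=[ - 948 , -693, - 646, - 228, - 903/11, - 73/7,449/18,102,296,658,798,  809]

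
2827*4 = 11308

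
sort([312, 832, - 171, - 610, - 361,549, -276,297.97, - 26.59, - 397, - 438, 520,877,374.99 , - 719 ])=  [ - 719, - 610,- 438, - 397, - 361, - 276, - 171,  -  26.59,297.97,312, 374.99,520, 549,832,877 ] 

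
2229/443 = 5 + 14/443 = 5.03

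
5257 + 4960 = 10217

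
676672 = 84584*8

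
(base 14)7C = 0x6E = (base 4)1232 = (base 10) 110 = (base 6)302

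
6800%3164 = 472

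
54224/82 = 27112/41 = 661.27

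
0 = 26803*0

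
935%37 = 10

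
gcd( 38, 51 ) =1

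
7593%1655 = 973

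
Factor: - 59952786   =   - 2^1 * 3^1*9992131^1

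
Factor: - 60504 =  - 2^3*3^1*2521^1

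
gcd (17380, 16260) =20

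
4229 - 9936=-5707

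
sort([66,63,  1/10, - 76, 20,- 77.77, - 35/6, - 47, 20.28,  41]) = [ - 77.77, - 76, - 47, - 35/6, 1/10, 20, 20.28, 41,63,66 ] 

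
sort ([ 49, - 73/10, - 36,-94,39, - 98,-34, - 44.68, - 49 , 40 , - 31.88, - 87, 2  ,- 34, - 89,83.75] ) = [-98 ,-94 , -89, - 87, - 49, -44.68, - 36, - 34, - 34 ,-31.88, - 73/10,  2,39, 40,49,83.75] 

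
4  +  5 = 9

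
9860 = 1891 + 7969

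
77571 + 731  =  78302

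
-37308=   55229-92537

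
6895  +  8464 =15359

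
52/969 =52/969= 0.05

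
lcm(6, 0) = 0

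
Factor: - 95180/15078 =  - 47590/7539 = - 2^1*3^(- 1)*5^1*7^( - 1 )* 359^( - 1)*4759^1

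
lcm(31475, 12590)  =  62950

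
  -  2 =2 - 4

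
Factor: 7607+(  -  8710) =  - 1103 = - 1103^1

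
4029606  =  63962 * 63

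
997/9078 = 997/9078= 0.11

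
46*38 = 1748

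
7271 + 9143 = 16414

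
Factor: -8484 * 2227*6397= - 2^2 * 3^1 * 7^1 *17^1*101^1*131^1* 6397^1 = -120864073596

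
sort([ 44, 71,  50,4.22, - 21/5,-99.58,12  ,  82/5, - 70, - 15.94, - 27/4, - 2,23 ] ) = [ - 99.58,-70, - 15.94,-27/4, - 21/5,- 2, 4.22,12,  82/5, 23,44, 50, 71 ] 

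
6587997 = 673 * 9789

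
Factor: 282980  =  2^2 *5^1*14149^1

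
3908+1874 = 5782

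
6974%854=142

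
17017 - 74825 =-57808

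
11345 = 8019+3326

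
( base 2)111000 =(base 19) 2I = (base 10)56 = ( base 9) 62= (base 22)2c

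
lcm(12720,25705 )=1233840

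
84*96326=8091384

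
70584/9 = 7842 + 2/3 = 7842.67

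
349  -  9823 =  - 9474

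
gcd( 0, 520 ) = 520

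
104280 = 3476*30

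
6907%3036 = 835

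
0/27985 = 0 = 0.00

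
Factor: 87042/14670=89/15 = 3^( -1)*5^ (  -  1 )*89^1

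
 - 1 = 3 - 4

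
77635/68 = 77635/68=1141.69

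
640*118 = 75520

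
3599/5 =719  +  4/5 = 719.80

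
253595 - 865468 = - 611873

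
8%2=0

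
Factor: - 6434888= - 2^3* 223^1  *3607^1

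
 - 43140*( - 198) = 8541720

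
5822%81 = 71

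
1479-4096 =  - 2617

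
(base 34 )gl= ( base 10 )565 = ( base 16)235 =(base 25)MF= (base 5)4230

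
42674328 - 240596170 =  - 197921842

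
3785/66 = 57 + 23/66 = 57.35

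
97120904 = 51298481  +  45822423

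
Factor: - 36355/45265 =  - 661^1*823^( - 1) = - 661/823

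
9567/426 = 22 +65/142 = 22.46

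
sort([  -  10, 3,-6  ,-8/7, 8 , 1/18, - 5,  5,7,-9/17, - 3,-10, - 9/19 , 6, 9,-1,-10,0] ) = [- 10, - 10, - 10,-6,  -  5,-3,- 8/7,  -  1,-9/17, -9/19, 0, 1/18,  3,  5,6, 7,  8, 9] 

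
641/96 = 6 + 65/96 = 6.68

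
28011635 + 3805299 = 31816934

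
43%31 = 12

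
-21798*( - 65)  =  1416870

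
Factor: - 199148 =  - 2^2*49787^1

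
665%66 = 5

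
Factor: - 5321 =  - 17^1*313^1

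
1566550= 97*16150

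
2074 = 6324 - 4250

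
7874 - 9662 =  - 1788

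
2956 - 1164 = 1792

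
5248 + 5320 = 10568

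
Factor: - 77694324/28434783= -25898108/9478261 =-2^2*13^ (  -  1)*197^(-1) * 1559^1*  3701^ (-1)*4153^1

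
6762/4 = 3381/2 = 1690.50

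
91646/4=22911 + 1/2 = 22911.50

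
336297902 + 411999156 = 748297058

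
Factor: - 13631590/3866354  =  -5^1*7^1*193^1*1009^1*1933177^( - 1) = - 6815795/1933177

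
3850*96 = 369600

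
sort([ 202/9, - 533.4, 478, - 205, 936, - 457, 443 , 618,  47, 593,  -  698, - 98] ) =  [-698, - 533.4, - 457, - 205,-98, 202/9,  47,  443,  478, 593,618, 936 ] 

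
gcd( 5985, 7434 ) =63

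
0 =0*157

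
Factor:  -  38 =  - 2^1 * 19^1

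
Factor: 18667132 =2^2*11^1  *  571^1*743^1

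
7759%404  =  83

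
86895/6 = 28965/2 = 14482.50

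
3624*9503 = 34438872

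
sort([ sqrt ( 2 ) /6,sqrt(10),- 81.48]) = [ - 81.48,  sqrt( 2)/6 , sqrt( 10)]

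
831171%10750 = 3421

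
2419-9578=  - 7159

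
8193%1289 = 459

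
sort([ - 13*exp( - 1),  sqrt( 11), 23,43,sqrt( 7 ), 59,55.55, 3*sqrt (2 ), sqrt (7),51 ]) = [ - 13*exp( - 1),sqrt(7 ), sqrt(7), sqrt(11),3*sqrt( 2),23, 43 , 51, 55.55, 59 ] 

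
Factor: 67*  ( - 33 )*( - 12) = 26532 = 2^2*3^2 * 11^1 * 67^1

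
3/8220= 1/2740 = 0.00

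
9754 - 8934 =820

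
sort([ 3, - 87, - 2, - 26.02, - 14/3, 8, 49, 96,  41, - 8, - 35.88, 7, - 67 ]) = [ - 87, - 67 ,- 35.88, - 26.02, - 8, - 14/3 , - 2,3  ,  7,8, 41, 49,96]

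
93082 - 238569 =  - 145487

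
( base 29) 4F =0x83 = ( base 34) 3t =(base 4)2003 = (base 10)131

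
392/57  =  392/57 = 6.88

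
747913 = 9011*83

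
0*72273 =0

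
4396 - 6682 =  - 2286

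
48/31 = 48/31 = 1.55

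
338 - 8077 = - 7739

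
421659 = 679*621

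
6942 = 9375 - 2433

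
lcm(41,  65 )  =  2665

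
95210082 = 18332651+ 76877431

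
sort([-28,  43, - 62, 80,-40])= [-62, - 40, -28,43,80] 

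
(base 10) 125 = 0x7d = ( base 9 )148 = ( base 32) 3T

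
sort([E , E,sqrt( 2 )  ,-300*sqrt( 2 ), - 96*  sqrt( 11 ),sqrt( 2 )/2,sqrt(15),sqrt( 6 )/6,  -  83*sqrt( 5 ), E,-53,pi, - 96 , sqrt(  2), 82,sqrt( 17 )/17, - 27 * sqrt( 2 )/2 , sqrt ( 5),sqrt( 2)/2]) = [ -300 * sqrt( 2 ),-96*sqrt( 11 ),  -  83 * sqrt(5), - 96,-53,-27 * sqrt(2) /2, sqrt(17) /17,sqrt( 6 )/6,sqrt ( 2 )/2,sqrt( 2 )/2,sqrt( 2 ) , sqrt( 2 ),sqrt( 5), E,E , E, pi,sqrt( 15),82]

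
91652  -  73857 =17795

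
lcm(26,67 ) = 1742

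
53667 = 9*5963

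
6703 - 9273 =-2570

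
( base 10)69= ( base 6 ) 153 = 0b1000101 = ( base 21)36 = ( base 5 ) 234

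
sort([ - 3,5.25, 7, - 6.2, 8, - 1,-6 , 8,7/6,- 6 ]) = [ - 6.2,-6, - 6, - 3, - 1,7/6,  5.25, 7, 8, 8]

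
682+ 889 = 1571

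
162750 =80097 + 82653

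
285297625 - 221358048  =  63939577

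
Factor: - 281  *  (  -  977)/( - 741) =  - 3^(- 1) * 13^(- 1 )*19^ ( - 1)*281^1*977^1 = - 274537/741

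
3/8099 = 3/8099 = 0.00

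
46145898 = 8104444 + 38041454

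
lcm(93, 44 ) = 4092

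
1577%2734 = 1577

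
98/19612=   49/9806=0.00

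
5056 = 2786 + 2270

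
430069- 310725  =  119344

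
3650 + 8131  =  11781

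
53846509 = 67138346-13291837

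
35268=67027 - 31759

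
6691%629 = 401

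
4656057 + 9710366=14366423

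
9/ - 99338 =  - 9/99338 = - 0.00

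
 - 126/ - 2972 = 63/1486 = 0.04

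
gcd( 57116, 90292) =4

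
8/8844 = 2/2211 = 0.00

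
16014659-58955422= -42940763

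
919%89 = 29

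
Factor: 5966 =2^1 * 19^1 * 157^1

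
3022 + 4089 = 7111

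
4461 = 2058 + 2403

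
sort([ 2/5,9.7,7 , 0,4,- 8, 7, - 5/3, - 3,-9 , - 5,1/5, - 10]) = [ - 10 , - 9, - 8, - 5, - 3, - 5/3 , 0,  1/5, 2/5 , 4,7,7,  9.7 ]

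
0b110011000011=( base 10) 3267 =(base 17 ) B53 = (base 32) 363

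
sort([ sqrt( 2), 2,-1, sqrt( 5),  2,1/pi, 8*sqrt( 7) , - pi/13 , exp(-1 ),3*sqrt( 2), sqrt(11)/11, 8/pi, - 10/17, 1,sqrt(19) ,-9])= [-9,-1, -10/17, - pi/13, sqrt(11) /11, 1/pi , exp ( - 1), 1, sqrt ( 2 ) , 2, 2, sqrt( 5),8/pi,  3*sqrt( 2),sqrt( 19),8*sqrt( 7 )]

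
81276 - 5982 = 75294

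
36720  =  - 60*( - 612)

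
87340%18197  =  14552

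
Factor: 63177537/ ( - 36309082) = -2^( - 1)* 3^1 * 37^1*53^1*269^ ( - 1 ) * 10739^1*67489^(-1 ) 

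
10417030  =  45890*227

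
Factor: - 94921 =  - 23^1*4127^1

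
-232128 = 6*(-38688) 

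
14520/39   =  372 + 4/13 =372.31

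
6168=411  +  5757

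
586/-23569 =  - 1 + 22983/23569 = - 0.02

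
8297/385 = 21 + 212/385  =  21.55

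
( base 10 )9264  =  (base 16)2430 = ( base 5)244024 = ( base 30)a8o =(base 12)5440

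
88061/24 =88061/24 = 3669.21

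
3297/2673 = 1099/891 = 1.23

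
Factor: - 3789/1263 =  -3^1 = - 3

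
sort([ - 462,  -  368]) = [ - 462,-368]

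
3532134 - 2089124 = 1443010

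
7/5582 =7/5582 = 0.00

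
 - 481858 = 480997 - 962855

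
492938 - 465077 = 27861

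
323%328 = 323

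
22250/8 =2781 + 1/4 = 2781.25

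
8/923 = 8/923 = 0.01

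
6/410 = 3/205 = 0.01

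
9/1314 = 1/146 =0.01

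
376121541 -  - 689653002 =1065774543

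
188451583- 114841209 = 73610374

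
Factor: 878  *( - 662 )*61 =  - 2^2*61^1*331^1*439^1 = - 35455396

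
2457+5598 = 8055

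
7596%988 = 680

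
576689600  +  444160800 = 1020850400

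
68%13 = 3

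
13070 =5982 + 7088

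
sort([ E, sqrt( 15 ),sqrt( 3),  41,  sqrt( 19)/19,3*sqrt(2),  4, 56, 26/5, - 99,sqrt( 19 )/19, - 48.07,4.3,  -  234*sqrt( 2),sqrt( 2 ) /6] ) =[ - 234*sqrt( 2), - 99 , - 48.07, sqrt( 19 )/19,  sqrt( 19 ) /19,sqrt ( 2 )/6, sqrt( 3), E,sqrt( 15) , 4,3*sqrt(2 ),4.3,  26/5,41, 56] 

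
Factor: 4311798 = 2^1 * 3^1*718633^1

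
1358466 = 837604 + 520862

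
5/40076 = 5/40076 = 0.00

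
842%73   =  39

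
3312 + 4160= 7472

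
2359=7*337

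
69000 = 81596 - 12596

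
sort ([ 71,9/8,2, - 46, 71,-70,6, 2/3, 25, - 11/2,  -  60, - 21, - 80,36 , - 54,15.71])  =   [ - 80, - 70, - 60, - 54, - 46, - 21,-11/2,2/3,9/8,  2, 6,15.71,25, 36, 71,71]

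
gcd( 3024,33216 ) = 48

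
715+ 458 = 1173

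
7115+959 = 8074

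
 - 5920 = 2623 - 8543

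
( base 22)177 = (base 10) 645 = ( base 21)19f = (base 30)LF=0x285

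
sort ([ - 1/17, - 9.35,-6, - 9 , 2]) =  [ - 9.35,  -  9, -6,  -  1/17,2 ]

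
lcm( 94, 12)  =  564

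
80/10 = 8 = 8.00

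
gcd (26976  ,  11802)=1686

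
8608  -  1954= 6654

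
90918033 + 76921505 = 167839538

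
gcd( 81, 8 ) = 1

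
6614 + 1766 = 8380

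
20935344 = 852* 24572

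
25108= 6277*4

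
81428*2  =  162856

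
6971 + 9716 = 16687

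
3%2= 1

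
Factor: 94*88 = 8272 = 2^4 * 11^1*47^1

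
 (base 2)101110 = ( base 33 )1d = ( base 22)22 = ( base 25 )1l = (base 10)46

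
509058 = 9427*54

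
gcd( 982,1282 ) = 2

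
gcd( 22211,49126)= 7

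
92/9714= 46/4857= 0.01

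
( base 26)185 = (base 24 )1d1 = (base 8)1571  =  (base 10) 889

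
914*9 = 8226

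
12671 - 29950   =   - 17279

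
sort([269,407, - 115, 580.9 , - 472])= [ - 472, - 115,269, 407 , 580.9]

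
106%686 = 106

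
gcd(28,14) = 14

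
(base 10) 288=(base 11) 242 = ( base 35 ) 88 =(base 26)B2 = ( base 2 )100100000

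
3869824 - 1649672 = 2220152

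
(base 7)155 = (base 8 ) 131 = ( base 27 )38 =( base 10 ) 89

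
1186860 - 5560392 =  - 4373532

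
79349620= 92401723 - 13052103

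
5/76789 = 5/76789 = 0.00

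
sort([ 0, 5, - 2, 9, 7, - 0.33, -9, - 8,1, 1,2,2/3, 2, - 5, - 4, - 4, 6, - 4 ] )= [ - 9, - 8,-5, - 4, - 4, - 4, - 2,  -  0.33, 0 , 2/3, 1, 1, 2, 2, 5,6, 7, 9 ]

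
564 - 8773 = - 8209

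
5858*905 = 5301490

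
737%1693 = 737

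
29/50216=29/50216 = 0.00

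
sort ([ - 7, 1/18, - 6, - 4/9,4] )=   [-7, - 6 , - 4/9  ,  1/18,  4]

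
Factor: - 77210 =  - 2^1*5^1*7^1*1103^1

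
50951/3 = 16983 + 2/3 = 16983.67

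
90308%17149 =4563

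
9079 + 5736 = 14815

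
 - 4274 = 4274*( - 1 )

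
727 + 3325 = 4052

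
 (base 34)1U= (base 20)34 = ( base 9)71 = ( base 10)64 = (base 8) 100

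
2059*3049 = 6277891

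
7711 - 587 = 7124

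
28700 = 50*574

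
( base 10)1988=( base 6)13112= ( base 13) B9C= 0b11111000100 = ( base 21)4AE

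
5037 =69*73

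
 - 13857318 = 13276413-27133731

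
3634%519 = 1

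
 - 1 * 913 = - 913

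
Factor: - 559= -13^1 * 43^1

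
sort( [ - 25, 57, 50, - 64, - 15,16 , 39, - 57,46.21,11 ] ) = [-64, - 57, - 25, -15,  11,16 , 39 , 46.21,50,57]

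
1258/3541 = 1258/3541  =  0.36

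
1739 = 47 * 37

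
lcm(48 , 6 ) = 48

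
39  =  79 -40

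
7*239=1673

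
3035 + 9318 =12353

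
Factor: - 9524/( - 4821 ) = 2^2*3^( - 1 )*1607^(-1)*2381^1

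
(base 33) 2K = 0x56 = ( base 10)86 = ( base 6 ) 222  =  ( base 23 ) 3H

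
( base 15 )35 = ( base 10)50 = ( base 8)62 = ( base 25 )20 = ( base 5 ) 200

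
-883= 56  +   - 939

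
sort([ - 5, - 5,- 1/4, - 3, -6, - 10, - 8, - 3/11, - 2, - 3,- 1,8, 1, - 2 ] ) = [-10, - 8, - 6,-5 ,-5, - 3, - 3, - 2, - 2, - 1 ,  -  3/11, - 1/4,1,8]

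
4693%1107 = 265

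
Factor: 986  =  2^1*17^1*29^1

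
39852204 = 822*48482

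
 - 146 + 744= 598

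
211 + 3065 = 3276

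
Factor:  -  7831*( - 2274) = 2^1*3^1*41^1*191^1*379^1 = 17807694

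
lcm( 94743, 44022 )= 4358178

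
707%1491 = 707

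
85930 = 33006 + 52924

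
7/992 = 7/992 = 0.01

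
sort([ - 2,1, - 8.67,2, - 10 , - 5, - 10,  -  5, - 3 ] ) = [-10,  -  10, - 8.67, - 5, - 5, - 3, - 2, 1, 2]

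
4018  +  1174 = 5192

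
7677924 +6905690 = 14583614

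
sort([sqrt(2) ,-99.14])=[-99.14, sqrt(2 ) ] 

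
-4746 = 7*(  -  678) 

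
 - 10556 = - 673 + -9883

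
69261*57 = 3947877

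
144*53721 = 7735824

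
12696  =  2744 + 9952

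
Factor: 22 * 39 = 858 = 2^1*3^1*11^1*13^1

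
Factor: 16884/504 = 2^ (  -  1)*67^1  =  67/2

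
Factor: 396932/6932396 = 99233/1733099 = 17^( - 1)*97^(-1)*1051^( - 1 ) * 99233^1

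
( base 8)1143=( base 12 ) 42B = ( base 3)211122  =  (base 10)611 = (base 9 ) 748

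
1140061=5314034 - 4173973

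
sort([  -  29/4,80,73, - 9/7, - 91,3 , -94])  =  [ - 94,-91,-29/4, - 9/7,3,73,  80 ]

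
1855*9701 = 17995355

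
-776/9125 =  - 1 + 8349/9125 = - 0.09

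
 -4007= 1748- 5755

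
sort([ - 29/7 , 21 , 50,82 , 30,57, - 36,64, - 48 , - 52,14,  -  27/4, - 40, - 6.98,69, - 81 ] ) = [ - 81,-52, - 48,  -  40, - 36, -6.98, - 27/4, - 29/7 , 14,21,  30,50,57,64,69,82]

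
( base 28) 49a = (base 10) 3398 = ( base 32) 3a6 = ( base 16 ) d46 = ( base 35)2R3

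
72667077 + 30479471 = 103146548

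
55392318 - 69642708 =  - 14250390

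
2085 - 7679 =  - 5594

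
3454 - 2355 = 1099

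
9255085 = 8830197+424888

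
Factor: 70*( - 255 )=-17850 = - 2^1*3^1*5^2*7^1*17^1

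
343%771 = 343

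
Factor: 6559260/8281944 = 2^( - 1) * 3^(-1) * 5^1* 11^(  -  1)*10457^( - 1)*109321^1 = 546605/690162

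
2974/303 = 2974/303 = 9.82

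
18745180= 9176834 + 9568346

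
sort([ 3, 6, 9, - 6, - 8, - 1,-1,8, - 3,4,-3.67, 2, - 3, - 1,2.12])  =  [-8, - 6, - 3.67, - 3 , - 3, - 1,-1, - 1, 2, 2.12,3,4, 6, 8,9] 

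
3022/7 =431+5/7 = 431.71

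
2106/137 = 15 + 51/137 = 15.37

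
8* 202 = 1616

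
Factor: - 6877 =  - 13^1 * 23^2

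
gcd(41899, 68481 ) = 1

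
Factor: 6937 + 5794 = 12731= 29^1 *439^1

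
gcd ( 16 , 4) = 4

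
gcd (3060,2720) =340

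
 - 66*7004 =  - 462264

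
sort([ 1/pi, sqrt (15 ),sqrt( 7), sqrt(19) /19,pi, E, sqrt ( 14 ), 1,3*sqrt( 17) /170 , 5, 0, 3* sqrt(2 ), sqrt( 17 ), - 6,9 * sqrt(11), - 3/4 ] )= [ - 6,-3/4, 0,3*sqrt(17 ) /170, sqrt( 19)/19, 1/pi,1,sqrt( 7), E , pi, sqrt( 14), sqrt( 15 ), sqrt( 17 ), 3*sqrt(2 ), 5,  9*sqrt( 11)] 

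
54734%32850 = 21884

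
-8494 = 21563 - 30057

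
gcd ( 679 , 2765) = 7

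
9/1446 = 3/482=0.01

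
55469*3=166407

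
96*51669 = 4960224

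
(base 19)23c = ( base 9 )1068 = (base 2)1100010111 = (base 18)27H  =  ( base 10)791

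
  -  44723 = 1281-46004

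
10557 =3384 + 7173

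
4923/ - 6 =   -  821+1/2 = -  820.50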